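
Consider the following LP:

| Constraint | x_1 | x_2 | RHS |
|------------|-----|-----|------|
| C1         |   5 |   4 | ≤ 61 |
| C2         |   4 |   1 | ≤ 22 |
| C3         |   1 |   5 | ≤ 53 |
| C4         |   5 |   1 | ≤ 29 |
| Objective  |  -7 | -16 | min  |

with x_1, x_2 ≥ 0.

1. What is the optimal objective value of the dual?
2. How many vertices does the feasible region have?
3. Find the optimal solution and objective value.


1. -181
2. 4
3. x_1 = 3, x_2 = 10, z = -181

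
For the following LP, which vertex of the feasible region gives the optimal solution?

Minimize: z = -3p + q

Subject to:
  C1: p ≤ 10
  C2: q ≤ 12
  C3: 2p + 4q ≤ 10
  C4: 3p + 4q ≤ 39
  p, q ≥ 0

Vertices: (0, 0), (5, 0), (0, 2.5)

Evaluate the objective at each vertex of the feasible region:
  z(0, 0) = 0
  z(5, 0) = -15  ←
  z(0, 2.5) = 2.5
The minimum is at p = 5, q = 0.

(5, 0)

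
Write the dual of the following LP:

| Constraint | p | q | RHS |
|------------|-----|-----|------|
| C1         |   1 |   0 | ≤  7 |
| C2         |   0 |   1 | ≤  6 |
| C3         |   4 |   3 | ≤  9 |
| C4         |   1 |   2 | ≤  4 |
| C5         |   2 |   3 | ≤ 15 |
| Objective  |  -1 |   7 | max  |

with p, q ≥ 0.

Primal max cᵀx s.t. Ax ≤ b, x ≥ 0  →  Dual min bᵀy s.t. Aᵀy ≥ c, y ≥ 0.

Minimize: z = 7y1 + 6y2 + 9y3 + 4y4 + 15y5

Subject to:
  y1 + 4y3 + y4 + 2y5 ≥ -1
  y2 + 3y3 + 2y4 + 3y5 ≥ 7
  y1, y2, y3, y4, y5 ≥ 0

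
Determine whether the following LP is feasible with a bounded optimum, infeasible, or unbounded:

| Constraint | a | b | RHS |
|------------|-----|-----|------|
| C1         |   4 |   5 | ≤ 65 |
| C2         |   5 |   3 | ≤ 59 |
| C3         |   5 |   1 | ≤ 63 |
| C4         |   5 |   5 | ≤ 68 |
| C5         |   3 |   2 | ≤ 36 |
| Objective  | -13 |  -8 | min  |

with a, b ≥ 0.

Feasible with a bounded optimal solution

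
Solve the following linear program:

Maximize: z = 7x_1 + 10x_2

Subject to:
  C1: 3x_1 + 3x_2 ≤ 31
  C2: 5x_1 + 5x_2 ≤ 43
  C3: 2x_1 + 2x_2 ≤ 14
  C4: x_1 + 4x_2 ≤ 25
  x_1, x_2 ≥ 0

Evaluate the objective at each vertex of the feasible region:
  z(0, 0) = 0
  z(7, 0) = 49
  z(1, 6) = 67  ←
  z(0, 6.25) = 62.5
The maximum is at x_1 = 1, x_2 = 6.

x_1 = 1, x_2 = 6, z = 67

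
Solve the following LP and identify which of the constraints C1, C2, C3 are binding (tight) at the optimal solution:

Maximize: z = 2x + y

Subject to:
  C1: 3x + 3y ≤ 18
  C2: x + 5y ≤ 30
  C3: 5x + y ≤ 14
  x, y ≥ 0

At x = 2, y = 4, compute slack b - a·x for each constraint:
  C1: 18 − 18 = 0  (binding)
  C2: 30 − 22 = 8  (slack)
  C3: 14 − 14 = 0  (binding)

Optimal: x = 2, y = 4
Binding: C1, C3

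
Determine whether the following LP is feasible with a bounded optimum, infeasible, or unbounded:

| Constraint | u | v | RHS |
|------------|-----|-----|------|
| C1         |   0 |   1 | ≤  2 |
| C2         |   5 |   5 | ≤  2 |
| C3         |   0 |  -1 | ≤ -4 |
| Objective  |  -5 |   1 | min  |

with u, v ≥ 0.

Infeasible (no feasible solution exists)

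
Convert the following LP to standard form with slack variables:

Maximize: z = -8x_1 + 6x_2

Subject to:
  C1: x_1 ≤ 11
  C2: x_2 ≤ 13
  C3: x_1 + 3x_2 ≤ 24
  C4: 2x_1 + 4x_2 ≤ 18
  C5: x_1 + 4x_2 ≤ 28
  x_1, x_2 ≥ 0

max z = -8x_1 + 6x_2

s.t.
  x_1 + s1 = 11
  x_2 + s2 = 13
  x_1 + 3x_2 + s3 = 24
  2x_1 + 4x_2 + s4 = 18
  x_1 + 4x_2 + s5 = 28
  x_1, x_2, s1, s2, s3, s4, s5 ≥ 0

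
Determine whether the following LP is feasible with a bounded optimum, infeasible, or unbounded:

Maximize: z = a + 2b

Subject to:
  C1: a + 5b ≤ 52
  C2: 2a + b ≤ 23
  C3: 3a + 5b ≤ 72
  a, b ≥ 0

Feasible with a bounded optimal solution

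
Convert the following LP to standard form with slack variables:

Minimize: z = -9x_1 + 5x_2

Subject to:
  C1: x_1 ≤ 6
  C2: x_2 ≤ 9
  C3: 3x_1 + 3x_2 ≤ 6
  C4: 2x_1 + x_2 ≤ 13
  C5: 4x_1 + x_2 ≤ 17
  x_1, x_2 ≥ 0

min z = -9x_1 + 5x_2

s.t.
  x_1 + s1 = 6
  x_2 + s2 = 9
  3x_1 + 3x_2 + s3 = 6
  2x_1 + x_2 + s4 = 13
  4x_1 + x_2 + s5 = 17
  x_1, x_2, s1, s2, s3, s4, s5 ≥ 0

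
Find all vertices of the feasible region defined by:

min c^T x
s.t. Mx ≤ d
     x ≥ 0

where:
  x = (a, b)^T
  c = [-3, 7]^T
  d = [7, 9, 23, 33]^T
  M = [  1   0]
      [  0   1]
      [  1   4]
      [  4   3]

(0, 0), (7, 0), (7, 1.667), (4.846, 4.538), (0, 5.75)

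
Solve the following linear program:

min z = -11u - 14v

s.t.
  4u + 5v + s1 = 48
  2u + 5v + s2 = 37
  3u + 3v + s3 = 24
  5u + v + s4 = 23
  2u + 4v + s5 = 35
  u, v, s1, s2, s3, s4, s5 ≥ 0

Evaluate the objective at each vertex of the feasible region:
  z(0, 0) = 0
  z(4.6, 0) = -50.6
  z(3.75, 4.25) = -100.8
  z(1, 7) = -109  ←
  z(0, 7.4) = -103.6
The minimum is at u = 1, v = 7.

u = 1, v = 7, z = -109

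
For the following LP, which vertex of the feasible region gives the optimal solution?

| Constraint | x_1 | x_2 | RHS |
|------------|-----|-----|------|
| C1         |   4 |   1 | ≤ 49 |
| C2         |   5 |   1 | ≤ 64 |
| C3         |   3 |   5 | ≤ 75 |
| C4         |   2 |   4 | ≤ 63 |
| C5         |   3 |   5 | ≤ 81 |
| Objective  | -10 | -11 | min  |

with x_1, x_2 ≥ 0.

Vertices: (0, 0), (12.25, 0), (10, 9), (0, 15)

Evaluate the objective at each vertex of the feasible region:
  z(0, 0) = 0
  z(12.25, 0) = -122.5
  z(10, 9) = -199  ←
  z(0, 15) = -165
The minimum is at x_1 = 10, x_2 = 9.

(10, 9)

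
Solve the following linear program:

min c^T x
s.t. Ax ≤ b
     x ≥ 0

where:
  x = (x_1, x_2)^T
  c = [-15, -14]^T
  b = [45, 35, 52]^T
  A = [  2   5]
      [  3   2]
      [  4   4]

Evaluate the objective at each vertex of the feasible region:
  z(0, 0) = 0
  z(11.67, 0) = -175
  z(9, 4) = -191  ←
  z(6.667, 6.333) = -188.7
  z(0, 9) = -126
The minimum is at x_1 = 9, x_2 = 4.

x_1 = 9, x_2 = 4, z = -191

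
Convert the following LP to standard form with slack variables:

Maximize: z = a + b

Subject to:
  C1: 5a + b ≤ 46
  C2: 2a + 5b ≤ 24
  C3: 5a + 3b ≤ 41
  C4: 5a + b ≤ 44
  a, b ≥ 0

max z = a + b

s.t.
  5a + b + s1 = 46
  2a + 5b + s2 = 24
  5a + 3b + s3 = 41
  5a + b + s4 = 44
  a, b, s1, s2, s3, s4 ≥ 0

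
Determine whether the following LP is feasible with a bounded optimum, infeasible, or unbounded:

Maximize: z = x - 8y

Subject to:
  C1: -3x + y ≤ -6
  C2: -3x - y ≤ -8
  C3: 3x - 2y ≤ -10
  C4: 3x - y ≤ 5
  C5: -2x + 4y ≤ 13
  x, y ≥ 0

Infeasible (no feasible solution exists)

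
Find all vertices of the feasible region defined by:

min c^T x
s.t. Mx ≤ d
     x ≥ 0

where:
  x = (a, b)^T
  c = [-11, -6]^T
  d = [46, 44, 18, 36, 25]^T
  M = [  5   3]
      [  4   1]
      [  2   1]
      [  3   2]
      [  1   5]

(0, 0), (9, 0), (8, 2), (7.045, 3.591), (0, 5)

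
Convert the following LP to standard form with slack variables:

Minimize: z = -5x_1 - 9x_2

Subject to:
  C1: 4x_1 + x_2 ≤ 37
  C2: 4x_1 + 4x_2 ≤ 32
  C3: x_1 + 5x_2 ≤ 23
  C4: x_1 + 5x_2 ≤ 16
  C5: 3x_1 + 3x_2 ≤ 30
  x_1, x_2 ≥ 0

min z = -5x_1 - 9x_2

s.t.
  4x_1 + x_2 + s1 = 37
  4x_1 + 4x_2 + s2 = 32
  x_1 + 5x_2 + s3 = 23
  x_1 + 5x_2 + s4 = 16
  3x_1 + 3x_2 + s5 = 30
  x_1, x_2, s1, s2, s3, s4, s5 ≥ 0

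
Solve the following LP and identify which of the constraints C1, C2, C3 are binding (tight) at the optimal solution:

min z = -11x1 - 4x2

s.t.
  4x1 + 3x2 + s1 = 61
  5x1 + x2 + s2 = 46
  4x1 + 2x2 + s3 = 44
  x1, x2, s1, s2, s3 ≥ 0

At x1 = 8, x2 = 6, compute slack b - a·x for each constraint:
  C1: 61 − 50 = 11  (slack)
  C2: 46 − 46 = 0  (binding)
  C3: 44 − 44 = 0  (binding)

Optimal: x1 = 8, x2 = 6
Binding: C2, C3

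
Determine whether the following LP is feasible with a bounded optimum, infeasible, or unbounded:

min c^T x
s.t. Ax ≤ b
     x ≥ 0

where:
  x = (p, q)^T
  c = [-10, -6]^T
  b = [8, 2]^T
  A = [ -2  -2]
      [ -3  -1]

Unbounded (objective can decrease without bound)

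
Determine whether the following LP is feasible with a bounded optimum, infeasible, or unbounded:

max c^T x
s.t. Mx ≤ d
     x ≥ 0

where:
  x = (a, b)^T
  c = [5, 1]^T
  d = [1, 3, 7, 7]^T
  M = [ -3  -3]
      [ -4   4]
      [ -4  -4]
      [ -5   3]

Unbounded (objective can increase without bound)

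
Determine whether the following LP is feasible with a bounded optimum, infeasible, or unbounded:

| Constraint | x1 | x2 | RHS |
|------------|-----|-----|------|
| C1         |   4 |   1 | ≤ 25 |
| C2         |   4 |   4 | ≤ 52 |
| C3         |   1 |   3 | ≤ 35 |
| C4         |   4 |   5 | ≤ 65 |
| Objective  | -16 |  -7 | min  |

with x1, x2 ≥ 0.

Feasible with a bounded optimal solution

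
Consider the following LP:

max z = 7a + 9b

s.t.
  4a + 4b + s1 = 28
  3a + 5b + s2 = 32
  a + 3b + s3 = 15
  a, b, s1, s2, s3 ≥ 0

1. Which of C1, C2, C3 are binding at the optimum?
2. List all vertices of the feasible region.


1. C1, C3
2. (0, 0), (7, 0), (3, 4), (0, 5)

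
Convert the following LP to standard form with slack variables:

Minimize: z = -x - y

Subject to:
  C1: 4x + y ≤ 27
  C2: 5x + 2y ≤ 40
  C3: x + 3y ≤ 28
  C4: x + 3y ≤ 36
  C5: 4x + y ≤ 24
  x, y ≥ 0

min z = -x - y

s.t.
  4x + y + s1 = 27
  5x + 2y + s2 = 40
  x + 3y + s3 = 28
  x + 3y + s4 = 36
  4x + y + s5 = 24
  x, y, s1, s2, s3, s4, s5 ≥ 0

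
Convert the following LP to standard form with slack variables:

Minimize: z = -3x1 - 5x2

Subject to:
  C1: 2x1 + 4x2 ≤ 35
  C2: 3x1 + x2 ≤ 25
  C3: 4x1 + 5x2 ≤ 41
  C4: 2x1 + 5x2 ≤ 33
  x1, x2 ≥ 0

min z = -3x1 - 5x2

s.t.
  2x1 + 4x2 + s1 = 35
  3x1 + x2 + s2 = 25
  4x1 + 5x2 + s3 = 41
  2x1 + 5x2 + s4 = 33
  x1, x2, s1, s2, s3, s4 ≥ 0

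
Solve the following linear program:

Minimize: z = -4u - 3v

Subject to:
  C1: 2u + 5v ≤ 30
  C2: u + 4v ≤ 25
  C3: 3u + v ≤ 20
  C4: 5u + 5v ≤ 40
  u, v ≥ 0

Evaluate the objective at each vertex of the feasible region:
  z(0, 0) = 0
  z(6.667, 0) = -26.67
  z(6, 2) = -30  ←
  z(3.333, 4.667) = -27.33
  z(0, 6) = -18
The minimum is at u = 6, v = 2.

u = 6, v = 2, z = -30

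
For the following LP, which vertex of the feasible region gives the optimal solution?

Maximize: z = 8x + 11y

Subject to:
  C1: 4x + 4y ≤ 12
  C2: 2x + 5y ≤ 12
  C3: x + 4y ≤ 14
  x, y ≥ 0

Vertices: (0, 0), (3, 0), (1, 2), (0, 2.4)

Evaluate the objective at each vertex of the feasible region:
  z(0, 0) = 0
  z(3, 0) = 24
  z(1, 2) = 30  ←
  z(0, 2.4) = 26.4
The maximum is at x = 1, y = 2.

(1, 2)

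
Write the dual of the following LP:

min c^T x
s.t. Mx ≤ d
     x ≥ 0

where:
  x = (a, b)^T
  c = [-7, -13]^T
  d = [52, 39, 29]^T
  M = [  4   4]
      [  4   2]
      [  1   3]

Primal min cᵀx s.t. Ax ≤ b, x ≥ 0  →  Dual max −bᵀy s.t. Aᵀy ≥ −c, y ≥ 0.

Maximize: z = -52y1 - 39y2 - 29y3

Subject to:
  4y1 + 4y2 + y3 ≥ 7
  4y1 + 2y2 + 3y3 ≥ 13
  y1, y2, y3 ≥ 0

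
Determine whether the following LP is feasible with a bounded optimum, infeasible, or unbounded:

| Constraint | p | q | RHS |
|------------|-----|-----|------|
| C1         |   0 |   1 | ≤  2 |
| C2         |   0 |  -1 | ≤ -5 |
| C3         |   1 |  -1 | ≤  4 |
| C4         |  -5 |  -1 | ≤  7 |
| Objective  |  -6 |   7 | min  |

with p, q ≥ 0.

Infeasible (no feasible solution exists)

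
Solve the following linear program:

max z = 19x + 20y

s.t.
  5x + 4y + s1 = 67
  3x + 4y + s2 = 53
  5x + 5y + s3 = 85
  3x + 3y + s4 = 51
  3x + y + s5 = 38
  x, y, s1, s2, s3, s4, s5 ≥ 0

Evaluate the objective at each vertex of the feasible region:
  z(0, 0) = 0
  z(12.67, 0) = 240.7
  z(12.14, 1.571) = 262.1
  z(7, 8) = 293  ←
  z(0, 13.25) = 265
The maximum is at x = 7, y = 8.

x = 7, y = 8, z = 293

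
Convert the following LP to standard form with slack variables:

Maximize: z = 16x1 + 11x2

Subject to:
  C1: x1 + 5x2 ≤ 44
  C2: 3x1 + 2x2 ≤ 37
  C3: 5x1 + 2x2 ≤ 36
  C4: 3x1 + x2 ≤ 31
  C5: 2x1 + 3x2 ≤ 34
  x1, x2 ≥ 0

max z = 16x1 + 11x2

s.t.
  x1 + 5x2 + s1 = 44
  3x1 + 2x2 + s2 = 37
  5x1 + 2x2 + s3 = 36
  3x1 + x2 + s4 = 31
  2x1 + 3x2 + s5 = 34
  x1, x2, s1, s2, s3, s4, s5 ≥ 0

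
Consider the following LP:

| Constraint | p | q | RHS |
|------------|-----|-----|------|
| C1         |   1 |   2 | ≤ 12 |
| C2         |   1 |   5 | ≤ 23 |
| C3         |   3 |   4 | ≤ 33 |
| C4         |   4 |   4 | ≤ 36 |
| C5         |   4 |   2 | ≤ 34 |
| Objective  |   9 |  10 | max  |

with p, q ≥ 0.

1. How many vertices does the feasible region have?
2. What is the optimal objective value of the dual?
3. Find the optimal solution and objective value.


1. 6
2. 84
3. p = 6, q = 3, z = 84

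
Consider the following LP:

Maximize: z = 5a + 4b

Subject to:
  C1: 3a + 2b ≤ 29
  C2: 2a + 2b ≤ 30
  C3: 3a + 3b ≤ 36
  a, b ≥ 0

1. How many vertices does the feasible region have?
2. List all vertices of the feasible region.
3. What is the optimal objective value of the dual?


1. 4
2. (0, 0), (9.667, 0), (5, 7), (0, 12)
3. 53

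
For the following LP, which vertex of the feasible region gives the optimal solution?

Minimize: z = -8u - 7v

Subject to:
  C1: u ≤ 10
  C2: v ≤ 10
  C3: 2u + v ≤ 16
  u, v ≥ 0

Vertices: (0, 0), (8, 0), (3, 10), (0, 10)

Evaluate the objective at each vertex of the feasible region:
  z(0, 0) = 0
  z(8, 0) = -64
  z(3, 10) = -94  ←
  z(0, 10) = -70
The minimum is at u = 3, v = 10.

(3, 10)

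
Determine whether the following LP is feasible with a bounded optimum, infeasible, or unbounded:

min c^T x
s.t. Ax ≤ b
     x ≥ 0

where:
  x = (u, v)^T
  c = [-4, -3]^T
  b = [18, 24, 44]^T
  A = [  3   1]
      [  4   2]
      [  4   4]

Feasible with a bounded optimal solution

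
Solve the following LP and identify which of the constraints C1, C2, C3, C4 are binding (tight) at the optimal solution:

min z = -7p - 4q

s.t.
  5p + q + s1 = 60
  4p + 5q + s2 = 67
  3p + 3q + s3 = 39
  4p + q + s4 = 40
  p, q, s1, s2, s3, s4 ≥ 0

At p = 9, q = 4, compute slack b - a·x for each constraint:
  C1: 60 − 49 = 11  (slack)
  C2: 67 − 56 = 11  (slack)
  C3: 39 − 39 = 0  (binding)
  C4: 40 − 40 = 0  (binding)

Optimal: p = 9, q = 4
Binding: C3, C4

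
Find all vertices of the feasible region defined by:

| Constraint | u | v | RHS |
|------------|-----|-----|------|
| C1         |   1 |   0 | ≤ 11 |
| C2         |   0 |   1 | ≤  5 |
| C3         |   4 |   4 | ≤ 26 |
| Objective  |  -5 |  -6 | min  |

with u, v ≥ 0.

(0, 0), (6.5, 0), (1.5, 5), (0, 5)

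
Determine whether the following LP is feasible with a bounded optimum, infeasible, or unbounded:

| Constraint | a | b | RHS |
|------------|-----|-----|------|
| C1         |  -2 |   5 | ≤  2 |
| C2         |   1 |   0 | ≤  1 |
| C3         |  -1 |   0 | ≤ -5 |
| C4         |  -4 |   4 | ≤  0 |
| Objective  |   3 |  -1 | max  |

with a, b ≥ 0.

Infeasible (no feasible solution exists)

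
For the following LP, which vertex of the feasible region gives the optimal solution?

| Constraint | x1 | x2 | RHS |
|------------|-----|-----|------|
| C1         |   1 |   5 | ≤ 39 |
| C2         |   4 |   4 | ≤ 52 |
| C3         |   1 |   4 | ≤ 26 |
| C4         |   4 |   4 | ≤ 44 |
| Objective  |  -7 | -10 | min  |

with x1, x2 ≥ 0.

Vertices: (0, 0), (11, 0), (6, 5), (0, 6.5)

Evaluate the objective at each vertex of the feasible region:
  z(0, 0) = 0
  z(11, 0) = -77
  z(6, 5) = -92  ←
  z(0, 6.5) = -65
The minimum is at x1 = 6, x2 = 5.

(6, 5)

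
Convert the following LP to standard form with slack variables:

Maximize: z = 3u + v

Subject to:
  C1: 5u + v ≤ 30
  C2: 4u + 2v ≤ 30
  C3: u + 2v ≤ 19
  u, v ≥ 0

max z = 3u + v

s.t.
  5u + v + s1 = 30
  4u + 2v + s2 = 30
  u + 2v + s3 = 19
  u, v, s1, s2, s3 ≥ 0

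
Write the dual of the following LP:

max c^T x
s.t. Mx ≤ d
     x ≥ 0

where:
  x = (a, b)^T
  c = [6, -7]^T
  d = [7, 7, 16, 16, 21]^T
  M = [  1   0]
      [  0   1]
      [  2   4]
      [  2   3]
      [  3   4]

Primal max cᵀx s.t. Ax ≤ b, x ≥ 0  →  Dual min bᵀy s.t. Aᵀy ≥ c, y ≥ 0.

Minimize: z = 7y1 + 7y2 + 16y3 + 16y4 + 21y5

Subject to:
  y1 + 2y3 + 2y4 + 3y5 ≥ 6
  y2 + 4y3 + 3y4 + 4y5 ≥ -7
  y1, y2, y3, y4, y5 ≥ 0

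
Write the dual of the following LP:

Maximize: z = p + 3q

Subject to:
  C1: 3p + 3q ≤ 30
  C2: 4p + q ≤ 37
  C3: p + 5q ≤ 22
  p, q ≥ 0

Primal max cᵀx s.t. Ax ≤ b, x ≥ 0  →  Dual min bᵀy s.t. Aᵀy ≥ c, y ≥ 0.

Minimize: z = 30y1 + 37y2 + 22y3

Subject to:
  3y1 + 4y2 + y3 ≥ 1
  3y1 + y2 + 5y3 ≥ 3
  y1, y2, y3 ≥ 0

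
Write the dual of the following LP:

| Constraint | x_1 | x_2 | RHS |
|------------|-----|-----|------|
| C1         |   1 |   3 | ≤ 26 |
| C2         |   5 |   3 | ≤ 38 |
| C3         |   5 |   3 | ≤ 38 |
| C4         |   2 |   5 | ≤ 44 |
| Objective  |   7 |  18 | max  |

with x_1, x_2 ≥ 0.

Primal max cᵀx s.t. Ax ≤ b, x ≥ 0  →  Dual min bᵀy s.t. Aᵀy ≥ c, y ≥ 0.

Minimize: z = 26y1 + 38y2 + 38y3 + 44y4

Subject to:
  y1 + 5y2 + 5y3 + 2y4 ≥ 7
  3y1 + 3y2 + 3y3 + 5y4 ≥ 18
  y1, y2, y3, y4 ≥ 0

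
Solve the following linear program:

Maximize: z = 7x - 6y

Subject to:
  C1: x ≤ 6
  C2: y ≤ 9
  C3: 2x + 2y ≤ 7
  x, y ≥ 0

Evaluate the objective at each vertex of the feasible region:
  z(0, 0) = 0
  z(3.5, 0) = 24.5  ←
  z(0, 3.5) = -21
The maximum is at x = 3.5, y = 0.

x = 3.5, y = 0, z = 24.5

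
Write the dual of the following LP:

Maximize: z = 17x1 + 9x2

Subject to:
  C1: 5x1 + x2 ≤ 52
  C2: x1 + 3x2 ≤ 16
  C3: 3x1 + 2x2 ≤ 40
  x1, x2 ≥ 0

Primal max cᵀx s.t. Ax ≤ b, x ≥ 0  →  Dual min bᵀy s.t. Aᵀy ≥ c, y ≥ 0.

Minimize: z = 52y1 + 16y2 + 40y3

Subject to:
  5y1 + y2 + 3y3 ≥ 17
  y1 + 3y2 + 2y3 ≥ 9
  y1, y2, y3 ≥ 0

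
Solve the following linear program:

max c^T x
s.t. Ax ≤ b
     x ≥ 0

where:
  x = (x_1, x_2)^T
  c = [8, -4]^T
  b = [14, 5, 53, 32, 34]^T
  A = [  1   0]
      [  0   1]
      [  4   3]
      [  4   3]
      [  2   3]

Evaluate the objective at each vertex of the feasible region:
  z(0, 0) = 0
  z(8, 0) = 64  ←
  z(4.25, 5) = 14
  z(0, 5) = -20
The maximum is at x_1 = 8, x_2 = 0.

x_1 = 8, x_2 = 0, z = 64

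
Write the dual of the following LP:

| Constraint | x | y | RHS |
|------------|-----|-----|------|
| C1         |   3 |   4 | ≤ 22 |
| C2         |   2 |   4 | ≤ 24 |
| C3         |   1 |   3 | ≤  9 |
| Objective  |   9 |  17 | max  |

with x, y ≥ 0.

Primal max cᵀx s.t. Ax ≤ b, x ≥ 0  →  Dual min bᵀy s.t. Aᵀy ≥ c, y ≥ 0.

Minimize: z = 22y1 + 24y2 + 9y3

Subject to:
  3y1 + 2y2 + y3 ≥ 9
  4y1 + 4y2 + 3y3 ≥ 17
  y1, y2, y3 ≥ 0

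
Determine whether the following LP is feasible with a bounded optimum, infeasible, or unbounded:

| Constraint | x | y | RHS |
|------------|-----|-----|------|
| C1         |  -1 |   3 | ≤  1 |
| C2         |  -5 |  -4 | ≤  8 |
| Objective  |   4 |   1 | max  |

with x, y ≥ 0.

Unbounded (objective can increase without bound)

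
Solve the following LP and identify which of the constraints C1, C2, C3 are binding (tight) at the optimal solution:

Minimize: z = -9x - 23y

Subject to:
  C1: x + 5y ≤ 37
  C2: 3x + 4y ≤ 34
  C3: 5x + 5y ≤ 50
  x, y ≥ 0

At x = 2, y = 7, compute slack b - a·x for each constraint:
  C1: 37 − 37 = 0  (binding)
  C2: 34 − 34 = 0  (binding)
  C3: 50 − 45 = 5  (slack)

Optimal: x = 2, y = 7
Binding: C1, C2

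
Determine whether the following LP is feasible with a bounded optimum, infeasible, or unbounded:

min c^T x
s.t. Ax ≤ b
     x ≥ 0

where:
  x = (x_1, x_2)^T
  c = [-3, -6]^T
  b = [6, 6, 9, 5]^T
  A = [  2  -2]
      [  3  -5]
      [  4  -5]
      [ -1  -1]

Unbounded (objective can decrease without bound)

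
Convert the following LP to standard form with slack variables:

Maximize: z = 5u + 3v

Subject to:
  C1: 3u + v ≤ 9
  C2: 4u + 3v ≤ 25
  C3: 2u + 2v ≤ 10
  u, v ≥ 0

max z = 5u + 3v

s.t.
  3u + v + s1 = 9
  4u + 3v + s2 = 25
  2u + 2v + s3 = 10
  u, v, s1, s2, s3 ≥ 0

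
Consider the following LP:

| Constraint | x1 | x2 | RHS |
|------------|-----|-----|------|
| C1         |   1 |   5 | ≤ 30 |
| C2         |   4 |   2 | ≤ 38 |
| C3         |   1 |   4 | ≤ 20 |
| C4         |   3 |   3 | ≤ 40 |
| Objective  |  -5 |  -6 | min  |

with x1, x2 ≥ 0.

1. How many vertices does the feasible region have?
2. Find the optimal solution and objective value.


1. 4
2. x1 = 8, x2 = 3, z = -58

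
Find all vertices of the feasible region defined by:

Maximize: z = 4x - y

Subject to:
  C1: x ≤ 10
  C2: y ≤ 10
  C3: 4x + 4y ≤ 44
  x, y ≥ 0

(0, 0), (10, 0), (10, 1), (1, 10), (0, 10)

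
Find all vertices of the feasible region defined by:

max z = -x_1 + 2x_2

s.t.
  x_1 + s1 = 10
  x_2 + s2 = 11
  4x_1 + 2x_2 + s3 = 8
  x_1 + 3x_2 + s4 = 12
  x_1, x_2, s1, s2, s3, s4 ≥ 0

(0, 0), (2, 0), (0, 4)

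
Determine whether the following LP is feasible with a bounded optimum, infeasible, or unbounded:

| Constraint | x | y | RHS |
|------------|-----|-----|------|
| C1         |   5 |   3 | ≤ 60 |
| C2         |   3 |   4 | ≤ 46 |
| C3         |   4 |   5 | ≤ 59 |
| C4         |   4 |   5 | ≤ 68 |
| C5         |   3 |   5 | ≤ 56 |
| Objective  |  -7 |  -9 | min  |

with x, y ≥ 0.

Feasible with a bounded optimal solution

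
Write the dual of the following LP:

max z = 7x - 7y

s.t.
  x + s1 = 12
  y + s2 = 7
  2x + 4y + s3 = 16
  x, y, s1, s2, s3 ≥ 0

Primal max cᵀx s.t. Ax ≤ b, x ≥ 0  →  Dual min bᵀy s.t. Aᵀy ≥ c, y ≥ 0.

Minimize: z = 12y1 + 7y2 + 16y3

Subject to:
  y1 + 2y3 ≥ 7
  y2 + 4y3 ≥ -7
  y1, y2, y3 ≥ 0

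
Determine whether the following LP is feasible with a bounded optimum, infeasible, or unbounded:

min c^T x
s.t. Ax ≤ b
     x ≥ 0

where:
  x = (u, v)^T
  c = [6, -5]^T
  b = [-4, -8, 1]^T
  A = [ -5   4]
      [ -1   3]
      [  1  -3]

Infeasible (no feasible solution exists)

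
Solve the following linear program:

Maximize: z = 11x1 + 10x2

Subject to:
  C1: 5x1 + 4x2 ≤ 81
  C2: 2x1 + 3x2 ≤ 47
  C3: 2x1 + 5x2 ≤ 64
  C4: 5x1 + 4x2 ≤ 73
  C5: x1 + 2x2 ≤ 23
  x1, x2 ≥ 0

Evaluate the objective at each vertex of the feasible region:
  z(0, 0) = 0
  z(14.6, 0) = 160.6
  z(9, 7) = 169  ←
  z(0, 11.5) = 115
The maximum is at x1 = 9, x2 = 7.

x1 = 9, x2 = 7, z = 169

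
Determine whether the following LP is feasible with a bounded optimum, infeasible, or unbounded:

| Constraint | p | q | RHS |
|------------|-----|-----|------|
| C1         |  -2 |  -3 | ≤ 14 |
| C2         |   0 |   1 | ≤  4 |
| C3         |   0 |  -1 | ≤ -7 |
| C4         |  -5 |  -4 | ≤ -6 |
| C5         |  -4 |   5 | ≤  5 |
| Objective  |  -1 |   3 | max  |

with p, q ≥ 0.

Infeasible (no feasible solution exists)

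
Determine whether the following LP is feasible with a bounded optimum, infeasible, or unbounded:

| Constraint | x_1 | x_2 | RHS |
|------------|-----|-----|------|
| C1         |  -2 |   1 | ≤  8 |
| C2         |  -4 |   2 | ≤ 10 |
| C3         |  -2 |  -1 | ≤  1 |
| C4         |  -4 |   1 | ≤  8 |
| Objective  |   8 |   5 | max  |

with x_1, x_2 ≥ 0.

Unbounded (objective can increase without bound)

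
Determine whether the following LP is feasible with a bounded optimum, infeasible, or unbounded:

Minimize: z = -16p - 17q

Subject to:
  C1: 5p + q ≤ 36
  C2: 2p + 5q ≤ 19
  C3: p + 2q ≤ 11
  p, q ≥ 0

Feasible with a bounded optimal solution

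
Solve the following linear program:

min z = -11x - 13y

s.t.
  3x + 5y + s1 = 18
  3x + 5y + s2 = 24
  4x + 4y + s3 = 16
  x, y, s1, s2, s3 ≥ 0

Evaluate the objective at each vertex of the feasible region:
  z(0, 0) = 0
  z(4, 0) = -44
  z(1, 3) = -50  ←
  z(0, 3.6) = -46.8
The minimum is at x = 1, y = 3.

x = 1, y = 3, z = -50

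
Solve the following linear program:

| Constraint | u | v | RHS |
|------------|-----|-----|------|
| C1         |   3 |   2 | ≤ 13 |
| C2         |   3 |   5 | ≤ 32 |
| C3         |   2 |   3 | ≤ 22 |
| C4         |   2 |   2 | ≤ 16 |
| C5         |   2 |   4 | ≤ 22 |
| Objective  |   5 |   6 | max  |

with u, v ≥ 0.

Evaluate the objective at each vertex of the feasible region:
  z(0, 0) = 0
  z(4.333, 0) = 21.67
  z(1, 5) = 35  ←
  z(0, 5.5) = 33
The maximum is at u = 1, v = 5.

u = 1, v = 5, z = 35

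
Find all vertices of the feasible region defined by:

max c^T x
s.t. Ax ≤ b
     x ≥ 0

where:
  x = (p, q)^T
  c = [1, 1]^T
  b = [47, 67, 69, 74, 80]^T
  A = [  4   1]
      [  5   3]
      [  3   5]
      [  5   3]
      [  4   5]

(0, 0), (11.75, 0), (10.57, 4.714), (8, 9), (0, 13.8)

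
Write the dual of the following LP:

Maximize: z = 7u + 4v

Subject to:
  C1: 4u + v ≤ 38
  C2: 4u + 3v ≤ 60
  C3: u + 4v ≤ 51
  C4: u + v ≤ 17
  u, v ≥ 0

Primal max cᵀx s.t. Ax ≤ b, x ≥ 0  →  Dual min bᵀy s.t. Aᵀy ≥ c, y ≥ 0.

Minimize: z = 38y1 + 60y2 + 51y3 + 17y4

Subject to:
  4y1 + 4y2 + y3 + y4 ≥ 7
  y1 + 3y2 + 4y3 + y4 ≥ 4
  y1, y2, y3, y4 ≥ 0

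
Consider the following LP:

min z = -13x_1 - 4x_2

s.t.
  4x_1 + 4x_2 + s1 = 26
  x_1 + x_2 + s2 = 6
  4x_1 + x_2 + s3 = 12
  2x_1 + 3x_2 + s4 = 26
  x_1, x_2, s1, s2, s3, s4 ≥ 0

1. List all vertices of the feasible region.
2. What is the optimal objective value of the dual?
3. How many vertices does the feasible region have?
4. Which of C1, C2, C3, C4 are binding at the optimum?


1. (0, 0), (3, 0), (2, 4), (0, 6)
2. -42
3. 4
4. C2, C3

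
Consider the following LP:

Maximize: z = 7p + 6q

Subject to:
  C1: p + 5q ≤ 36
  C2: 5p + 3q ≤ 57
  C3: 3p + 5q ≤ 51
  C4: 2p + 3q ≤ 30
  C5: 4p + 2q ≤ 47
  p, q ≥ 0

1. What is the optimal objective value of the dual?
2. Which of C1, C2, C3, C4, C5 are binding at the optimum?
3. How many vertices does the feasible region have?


1. 87
2. C2, C4
3. 5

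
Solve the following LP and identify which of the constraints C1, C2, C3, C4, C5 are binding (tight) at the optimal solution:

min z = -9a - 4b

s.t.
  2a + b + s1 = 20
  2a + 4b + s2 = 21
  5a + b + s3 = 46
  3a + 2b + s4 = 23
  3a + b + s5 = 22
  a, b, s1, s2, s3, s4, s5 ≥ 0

At a = 7, b = 1, compute slack b - a·x for each constraint:
  C1: 20 − 15 = 5  (slack)
  C2: 21 − 18 = 3  (slack)
  C3: 46 − 36 = 10  (slack)
  C4: 23 − 23 = 0  (binding)
  C5: 22 − 22 = 0  (binding)

Optimal: a = 7, b = 1
Binding: C4, C5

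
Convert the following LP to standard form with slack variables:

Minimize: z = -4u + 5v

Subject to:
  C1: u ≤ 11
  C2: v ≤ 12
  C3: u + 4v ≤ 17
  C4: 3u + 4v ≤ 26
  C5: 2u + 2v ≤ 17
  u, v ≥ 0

min z = -4u + 5v

s.t.
  u + s1 = 11
  v + s2 = 12
  u + 4v + s3 = 17
  3u + 4v + s4 = 26
  2u + 2v + s5 = 17
  u, v, s1, s2, s3, s4, s5 ≥ 0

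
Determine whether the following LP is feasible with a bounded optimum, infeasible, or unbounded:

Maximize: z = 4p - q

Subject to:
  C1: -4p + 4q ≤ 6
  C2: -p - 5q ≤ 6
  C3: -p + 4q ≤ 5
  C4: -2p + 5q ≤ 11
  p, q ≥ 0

Unbounded (objective can increase without bound)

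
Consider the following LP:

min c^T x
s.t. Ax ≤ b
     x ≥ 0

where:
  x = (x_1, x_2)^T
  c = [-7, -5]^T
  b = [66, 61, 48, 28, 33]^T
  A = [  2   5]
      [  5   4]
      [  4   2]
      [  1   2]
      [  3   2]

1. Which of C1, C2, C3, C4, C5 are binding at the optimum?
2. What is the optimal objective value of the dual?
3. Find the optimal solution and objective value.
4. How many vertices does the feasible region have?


1. C2, C5
2. -80
3. x_1 = 5, x_2 = 9, z = -80
4. 5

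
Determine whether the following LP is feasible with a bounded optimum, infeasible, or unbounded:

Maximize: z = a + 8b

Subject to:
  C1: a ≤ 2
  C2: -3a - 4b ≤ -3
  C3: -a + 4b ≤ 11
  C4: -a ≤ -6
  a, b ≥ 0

Infeasible (no feasible solution exists)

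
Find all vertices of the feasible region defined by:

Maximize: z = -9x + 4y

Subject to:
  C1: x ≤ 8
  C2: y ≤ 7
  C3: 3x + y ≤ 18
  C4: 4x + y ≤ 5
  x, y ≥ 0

(0, 0), (1.25, 0), (0, 5)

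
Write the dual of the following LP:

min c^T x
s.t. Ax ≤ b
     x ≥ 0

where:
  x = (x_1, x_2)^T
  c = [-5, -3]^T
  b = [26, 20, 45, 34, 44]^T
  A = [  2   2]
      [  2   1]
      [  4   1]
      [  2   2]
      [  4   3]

Primal min cᵀx s.t. Ax ≤ b, x ≥ 0  →  Dual max −bᵀy s.t. Aᵀy ≥ −c, y ≥ 0.

Maximize: z = -26y1 - 20y2 - 45y3 - 34y4 - 44y5

Subject to:
  2y1 + 2y2 + 4y3 + 2y4 + 4y5 ≥ 5
  2y1 + y2 + y3 + 2y4 + 3y5 ≥ 3
  y1, y2, y3, y4, y5 ≥ 0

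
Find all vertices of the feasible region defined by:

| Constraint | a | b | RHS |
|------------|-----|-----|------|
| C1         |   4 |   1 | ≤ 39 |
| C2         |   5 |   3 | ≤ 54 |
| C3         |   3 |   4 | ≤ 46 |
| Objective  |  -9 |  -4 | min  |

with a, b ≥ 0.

(0, 0), (9.75, 0), (9, 3), (7.091, 6.182), (0, 11.5)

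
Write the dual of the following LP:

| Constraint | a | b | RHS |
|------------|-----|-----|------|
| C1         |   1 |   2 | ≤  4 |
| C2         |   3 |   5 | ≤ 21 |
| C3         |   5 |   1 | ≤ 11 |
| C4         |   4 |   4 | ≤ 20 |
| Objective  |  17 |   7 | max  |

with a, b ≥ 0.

Primal max cᵀx s.t. Ax ≤ b, x ≥ 0  →  Dual min bᵀy s.t. Aᵀy ≥ c, y ≥ 0.

Minimize: z = 4y1 + 21y2 + 11y3 + 20y4

Subject to:
  y1 + 3y2 + 5y3 + 4y4 ≥ 17
  2y1 + 5y2 + y3 + 4y4 ≥ 7
  y1, y2, y3, y4 ≥ 0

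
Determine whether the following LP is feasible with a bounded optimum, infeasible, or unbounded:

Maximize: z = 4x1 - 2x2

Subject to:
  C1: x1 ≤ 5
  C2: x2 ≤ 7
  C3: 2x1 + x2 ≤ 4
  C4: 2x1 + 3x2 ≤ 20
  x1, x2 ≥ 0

Feasible with a bounded optimal solution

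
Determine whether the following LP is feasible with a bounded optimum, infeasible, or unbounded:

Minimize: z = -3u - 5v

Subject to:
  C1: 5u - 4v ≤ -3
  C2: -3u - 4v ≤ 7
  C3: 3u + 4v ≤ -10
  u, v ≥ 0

Infeasible (no feasible solution exists)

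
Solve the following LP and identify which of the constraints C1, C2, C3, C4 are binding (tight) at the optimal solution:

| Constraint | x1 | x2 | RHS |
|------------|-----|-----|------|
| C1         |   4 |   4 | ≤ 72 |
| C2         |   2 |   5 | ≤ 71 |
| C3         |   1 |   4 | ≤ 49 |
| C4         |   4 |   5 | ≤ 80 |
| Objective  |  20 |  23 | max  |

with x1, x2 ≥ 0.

At x1 = 10, x2 = 8, compute slack b - a·x for each constraint:
  C1: 72 − 72 = 0  (binding)
  C2: 71 − 60 = 11  (slack)
  C3: 49 − 42 = 7  (slack)
  C4: 80 − 80 = 0  (binding)

Optimal: x1 = 10, x2 = 8
Binding: C1, C4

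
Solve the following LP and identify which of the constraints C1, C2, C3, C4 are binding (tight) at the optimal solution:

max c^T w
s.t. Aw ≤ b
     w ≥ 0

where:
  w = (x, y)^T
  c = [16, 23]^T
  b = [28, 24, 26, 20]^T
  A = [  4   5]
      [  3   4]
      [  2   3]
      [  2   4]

At x = 2, y = 4, compute slack b - a·x for each constraint:
  C1: 28 − 28 = 0  (binding)
  C2: 24 − 22 = 2  (slack)
  C3: 26 − 16 = 10  (slack)
  C4: 20 − 20 = 0  (binding)

Optimal: x = 2, y = 4
Binding: C1, C4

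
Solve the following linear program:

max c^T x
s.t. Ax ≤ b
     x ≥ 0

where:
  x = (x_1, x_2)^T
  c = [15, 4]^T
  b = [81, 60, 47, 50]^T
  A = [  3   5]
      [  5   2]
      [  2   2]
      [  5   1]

Evaluate the objective at each vertex of the feasible region:
  z(0, 0) = 0
  z(10, 0) = 150
  z(8, 10) = 160  ←
  z(7.263, 11.84) = 156.3
  z(0, 16.2) = 64.8
The maximum is at x_1 = 8, x_2 = 10.

x_1 = 8, x_2 = 10, z = 160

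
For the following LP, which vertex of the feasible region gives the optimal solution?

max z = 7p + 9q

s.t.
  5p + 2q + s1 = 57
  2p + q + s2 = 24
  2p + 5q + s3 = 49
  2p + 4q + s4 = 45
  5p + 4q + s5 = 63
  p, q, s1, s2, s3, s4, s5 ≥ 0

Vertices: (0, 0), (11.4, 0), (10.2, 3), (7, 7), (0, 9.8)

Evaluate the objective at each vertex of the feasible region:
  z(0, 0) = 0
  z(11.4, 0) = 79.8
  z(10.2, 3) = 98.4
  z(7, 7) = 112  ←
  z(0, 9.8) = 88.2
The maximum is at p = 7, q = 7.

(7, 7)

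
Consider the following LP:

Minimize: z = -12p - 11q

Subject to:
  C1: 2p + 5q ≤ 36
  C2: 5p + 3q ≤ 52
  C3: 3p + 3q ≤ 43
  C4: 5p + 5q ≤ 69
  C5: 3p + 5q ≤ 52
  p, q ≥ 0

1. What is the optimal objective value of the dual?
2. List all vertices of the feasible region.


1. -140
2. (0, 0), (10.4, 0), (8, 4), (0, 7.2)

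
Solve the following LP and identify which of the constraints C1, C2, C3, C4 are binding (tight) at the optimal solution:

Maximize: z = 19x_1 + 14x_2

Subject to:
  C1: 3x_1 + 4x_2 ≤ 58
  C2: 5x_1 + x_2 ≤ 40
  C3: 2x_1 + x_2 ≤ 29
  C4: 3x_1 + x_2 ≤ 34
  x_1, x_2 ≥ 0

At x_1 = 6, x_2 = 10, compute slack b - a·x for each constraint:
  C1: 58 − 58 = 0  (binding)
  C2: 40 − 40 = 0  (binding)
  C3: 29 − 22 = 7  (slack)
  C4: 34 − 28 = 6  (slack)

Optimal: x_1 = 6, x_2 = 10
Binding: C1, C2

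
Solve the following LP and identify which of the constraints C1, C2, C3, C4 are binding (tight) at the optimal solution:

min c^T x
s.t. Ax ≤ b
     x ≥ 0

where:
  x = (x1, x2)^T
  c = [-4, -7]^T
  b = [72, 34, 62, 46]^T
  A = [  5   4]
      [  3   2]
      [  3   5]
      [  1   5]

At x1 = 6, x2 = 8, compute slack b - a·x for each constraint:
  C1: 72 − 62 = 10  (slack)
  C2: 34 − 34 = 0  (binding)
  C3: 62 − 58 = 4  (slack)
  C4: 46 − 46 = 0  (binding)

Optimal: x1 = 6, x2 = 8
Binding: C2, C4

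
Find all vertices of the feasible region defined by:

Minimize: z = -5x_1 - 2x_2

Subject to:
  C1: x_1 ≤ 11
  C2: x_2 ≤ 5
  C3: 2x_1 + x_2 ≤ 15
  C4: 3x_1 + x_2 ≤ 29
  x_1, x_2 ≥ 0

(0, 0), (7.5, 0), (5, 5), (0, 5)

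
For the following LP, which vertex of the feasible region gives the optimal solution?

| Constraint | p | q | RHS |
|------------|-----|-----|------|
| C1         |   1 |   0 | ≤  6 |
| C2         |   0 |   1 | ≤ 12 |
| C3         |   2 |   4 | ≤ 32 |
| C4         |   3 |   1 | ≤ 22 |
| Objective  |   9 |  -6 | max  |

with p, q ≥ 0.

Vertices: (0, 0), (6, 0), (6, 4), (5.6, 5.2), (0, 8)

Evaluate the objective at each vertex of the feasible region:
  z(0, 0) = 0
  z(6, 0) = 54  ←
  z(6, 4) = 30
  z(5.6, 5.2) = 19.2
  z(0, 8) = -48
The maximum is at p = 6, q = 0.

(6, 0)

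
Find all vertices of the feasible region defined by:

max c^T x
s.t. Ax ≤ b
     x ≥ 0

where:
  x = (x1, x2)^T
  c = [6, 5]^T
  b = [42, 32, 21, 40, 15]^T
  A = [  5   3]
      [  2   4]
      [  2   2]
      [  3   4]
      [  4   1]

(0, 0), (3.75, 0), (2, 7), (0, 8)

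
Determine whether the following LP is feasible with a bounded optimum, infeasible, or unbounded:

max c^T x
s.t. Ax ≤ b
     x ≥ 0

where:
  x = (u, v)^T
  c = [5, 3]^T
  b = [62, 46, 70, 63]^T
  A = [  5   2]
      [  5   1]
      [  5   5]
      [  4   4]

Feasible with a bounded optimal solution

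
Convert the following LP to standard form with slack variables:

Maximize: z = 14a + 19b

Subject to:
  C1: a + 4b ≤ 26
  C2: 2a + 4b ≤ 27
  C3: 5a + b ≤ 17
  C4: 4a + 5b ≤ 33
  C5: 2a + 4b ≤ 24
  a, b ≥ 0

max z = 14a + 19b

s.t.
  a + 4b + s1 = 26
  2a + 4b + s2 = 27
  5a + b + s3 = 17
  4a + 5b + s4 = 33
  2a + 4b + s5 = 24
  a, b, s1, s2, s3, s4, s5 ≥ 0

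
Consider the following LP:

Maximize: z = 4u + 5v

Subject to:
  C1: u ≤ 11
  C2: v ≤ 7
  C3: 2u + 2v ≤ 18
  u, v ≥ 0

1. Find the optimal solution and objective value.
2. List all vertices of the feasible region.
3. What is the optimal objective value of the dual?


1. u = 2, v = 7, z = 43
2. (0, 0), (9, 0), (2, 7), (0, 7)
3. 43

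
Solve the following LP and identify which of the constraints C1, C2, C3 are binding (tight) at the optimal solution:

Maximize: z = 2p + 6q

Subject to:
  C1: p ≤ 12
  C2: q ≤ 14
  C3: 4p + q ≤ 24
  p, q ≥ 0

At p = 2.5, q = 14, compute slack b - a·x for each constraint:
  C1: 12 − 2.5 = 9.5  (slack)
  C2: 14 − 14 = 0  (binding)
  C3: 24 − 24 = 0  (binding)

Optimal: p = 2.5, q = 14
Binding: C2, C3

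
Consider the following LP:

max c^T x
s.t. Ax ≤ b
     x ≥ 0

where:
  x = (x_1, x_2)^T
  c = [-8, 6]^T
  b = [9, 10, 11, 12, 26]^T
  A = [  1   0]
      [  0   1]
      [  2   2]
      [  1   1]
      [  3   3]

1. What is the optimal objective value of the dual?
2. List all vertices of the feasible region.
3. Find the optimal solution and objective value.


1. 33
2. (0, 0), (5.5, 0), (0, 5.5)
3. x_1 = 0, x_2 = 5.5, z = 33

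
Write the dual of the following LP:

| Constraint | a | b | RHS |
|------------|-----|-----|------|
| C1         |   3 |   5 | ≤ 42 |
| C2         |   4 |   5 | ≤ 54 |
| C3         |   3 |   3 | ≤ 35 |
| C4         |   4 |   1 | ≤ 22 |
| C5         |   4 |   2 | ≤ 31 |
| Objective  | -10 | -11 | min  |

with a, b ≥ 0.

Primal min cᵀx s.t. Ax ≤ b, x ≥ 0  →  Dual max −bᵀy s.t. Aᵀy ≥ −c, y ≥ 0.

Maximize: z = -42y1 - 54y2 - 35y3 - 22y4 - 31y5

Subject to:
  3y1 + 4y2 + 3y3 + 4y4 + 4y5 ≥ 10
  5y1 + 5y2 + 3y3 + y4 + 2y5 ≥ 11
  y1, y2, y3, y4, y5 ≥ 0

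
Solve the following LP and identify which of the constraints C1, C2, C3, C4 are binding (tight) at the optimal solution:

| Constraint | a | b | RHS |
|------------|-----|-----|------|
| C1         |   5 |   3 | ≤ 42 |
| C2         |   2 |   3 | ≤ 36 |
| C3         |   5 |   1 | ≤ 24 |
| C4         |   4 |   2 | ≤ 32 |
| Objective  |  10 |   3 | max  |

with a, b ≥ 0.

At a = 3, b = 9, compute slack b - a·x for each constraint:
  C1: 42 − 42 = 0  (binding)
  C2: 36 − 33 = 3  (slack)
  C3: 24 − 24 = 0  (binding)
  C4: 32 − 30 = 2  (slack)

Optimal: a = 3, b = 9
Binding: C1, C3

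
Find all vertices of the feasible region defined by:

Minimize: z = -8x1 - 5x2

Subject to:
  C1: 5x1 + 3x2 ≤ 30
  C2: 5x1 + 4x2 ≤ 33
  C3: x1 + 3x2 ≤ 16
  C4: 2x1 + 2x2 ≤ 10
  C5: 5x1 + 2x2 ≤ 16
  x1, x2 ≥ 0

(0, 0), (3.2, 0), (2, 3), (0, 5)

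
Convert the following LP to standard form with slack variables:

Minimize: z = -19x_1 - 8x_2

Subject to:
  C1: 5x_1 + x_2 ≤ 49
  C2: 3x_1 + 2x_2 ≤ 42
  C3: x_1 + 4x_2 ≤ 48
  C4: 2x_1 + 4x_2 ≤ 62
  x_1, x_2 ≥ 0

min z = -19x_1 - 8x_2

s.t.
  5x_1 + x_2 + s1 = 49
  3x_1 + 2x_2 + s2 = 42
  x_1 + 4x_2 + s3 = 48
  2x_1 + 4x_2 + s4 = 62
  x_1, x_2, s1, s2, s3, s4 ≥ 0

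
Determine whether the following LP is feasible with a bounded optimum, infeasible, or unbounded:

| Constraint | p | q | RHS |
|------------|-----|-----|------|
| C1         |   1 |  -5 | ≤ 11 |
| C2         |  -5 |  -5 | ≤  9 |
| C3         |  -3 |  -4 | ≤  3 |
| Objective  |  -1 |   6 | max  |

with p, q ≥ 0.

Unbounded (objective can increase without bound)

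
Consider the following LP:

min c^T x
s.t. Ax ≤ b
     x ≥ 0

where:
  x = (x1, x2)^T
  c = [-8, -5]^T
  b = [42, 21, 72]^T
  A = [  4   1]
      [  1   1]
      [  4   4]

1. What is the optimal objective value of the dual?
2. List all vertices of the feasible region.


1. -114
2. (0, 0), (10.5, 0), (8, 10), (0, 18)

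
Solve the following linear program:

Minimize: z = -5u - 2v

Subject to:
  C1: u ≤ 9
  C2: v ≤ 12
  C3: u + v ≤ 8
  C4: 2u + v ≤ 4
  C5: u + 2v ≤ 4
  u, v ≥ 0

Evaluate the objective at each vertex of the feasible region:
  z(0, 0) = 0
  z(2, 0) = -10  ←
  z(1.333, 1.333) = -9.333
  z(0, 2) = -4
The minimum is at u = 2, v = 0.

u = 2, v = 0, z = -10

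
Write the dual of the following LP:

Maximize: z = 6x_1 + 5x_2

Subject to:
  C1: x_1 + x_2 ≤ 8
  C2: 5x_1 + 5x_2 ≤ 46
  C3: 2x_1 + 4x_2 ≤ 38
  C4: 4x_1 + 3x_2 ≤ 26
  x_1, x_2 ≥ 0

Primal max cᵀx s.t. Ax ≤ b, x ≥ 0  →  Dual min bᵀy s.t. Aᵀy ≥ c, y ≥ 0.

Minimize: z = 8y1 + 46y2 + 38y3 + 26y4

Subject to:
  y1 + 5y2 + 2y3 + 4y4 ≥ 6
  y1 + 5y2 + 4y3 + 3y4 ≥ 5
  y1, y2, y3, y4 ≥ 0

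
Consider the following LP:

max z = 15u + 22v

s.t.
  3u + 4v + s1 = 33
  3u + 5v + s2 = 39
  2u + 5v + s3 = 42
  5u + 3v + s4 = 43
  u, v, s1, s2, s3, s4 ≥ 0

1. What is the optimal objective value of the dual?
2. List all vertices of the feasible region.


1. 177
2. (0, 0), (8.6, 0), (6.636, 3.273), (3, 6), (0, 7.8)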